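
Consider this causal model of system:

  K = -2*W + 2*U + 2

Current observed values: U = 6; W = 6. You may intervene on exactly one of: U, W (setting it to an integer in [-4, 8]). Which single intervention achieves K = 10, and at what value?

Intervening on U: K = 2*U - 10. Reaching 10 requires U = 10, outside [-4, 8].
Intervening on W: with other inputs at their observed values, K = -2*W + 14. Solving for 10 gives W = 2, within [-4, 8].

set W = 2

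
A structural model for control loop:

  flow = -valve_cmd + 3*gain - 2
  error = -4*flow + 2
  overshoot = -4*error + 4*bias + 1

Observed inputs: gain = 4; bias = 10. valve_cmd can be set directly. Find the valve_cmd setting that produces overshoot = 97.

valve_cmd = 6

Substituting into the flow equation gives flow = -valve_cmd + 10.
Substituting into the error equation gives error = 4*valve_cmd - 38.
Substituting into the overshoot equation gives overshoot = -16*valve_cmd + 193.
Solve -16*valve_cmd + 193 = 97: valve_cmd = (97 - 193) / -16 = 6.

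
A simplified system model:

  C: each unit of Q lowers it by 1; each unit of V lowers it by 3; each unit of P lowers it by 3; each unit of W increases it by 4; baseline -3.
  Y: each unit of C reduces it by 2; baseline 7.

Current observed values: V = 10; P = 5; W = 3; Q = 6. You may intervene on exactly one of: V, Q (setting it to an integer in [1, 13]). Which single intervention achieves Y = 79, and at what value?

Intervening on V: with other inputs at their observed values, Y = 6*V + 31. Solving for 79 gives V = 8, within [1, 13].
Intervening on Q: Y = 2*Q + 79. Reaching 79 requires Q = 0, outside [1, 13].

set V = 8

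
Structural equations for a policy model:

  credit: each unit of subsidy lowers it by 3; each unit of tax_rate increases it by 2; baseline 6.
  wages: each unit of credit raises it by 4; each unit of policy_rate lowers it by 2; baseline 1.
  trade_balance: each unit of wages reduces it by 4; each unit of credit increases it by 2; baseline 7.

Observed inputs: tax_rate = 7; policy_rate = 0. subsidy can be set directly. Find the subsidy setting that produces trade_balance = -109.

subsidy = 4

Substituting into the credit equation gives credit = -3*subsidy + 20.
So wages = -12*subsidy + 81.
trade_balance becomes 42*subsidy - 277.
Solve 42*subsidy - 277 = -109: subsidy = (-109 + 277) / 42 = 4.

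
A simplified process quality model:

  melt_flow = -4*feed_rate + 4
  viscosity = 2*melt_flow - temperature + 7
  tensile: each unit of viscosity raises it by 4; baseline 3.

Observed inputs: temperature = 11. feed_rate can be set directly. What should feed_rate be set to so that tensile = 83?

feed_rate = -2

Substituting into the viscosity equation gives viscosity = -8*feed_rate + 4.
This gives tensile = -32*feed_rate + 19.
Solve -32*feed_rate + 19 = 83: feed_rate = (83 - 19) / -32 = -2.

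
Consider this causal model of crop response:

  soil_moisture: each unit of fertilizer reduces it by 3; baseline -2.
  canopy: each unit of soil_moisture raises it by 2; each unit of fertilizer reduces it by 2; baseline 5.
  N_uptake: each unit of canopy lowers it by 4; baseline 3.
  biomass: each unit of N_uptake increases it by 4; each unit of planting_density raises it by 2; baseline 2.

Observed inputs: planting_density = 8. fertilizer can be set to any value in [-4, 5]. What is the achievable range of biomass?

-498 to 654

Substituting into the canopy equation gives canopy = -8*fertilizer + 1.
Substituting into the N_uptake equation gives N_uptake = 32*fertilizer - 1.
This gives biomass = 128*fertilizer + 14.
Linear in fertilizer, so extremes are at the endpoints: fertilizer = -4 gives biomass = -498; fertilizer = 5 gives biomass = 654.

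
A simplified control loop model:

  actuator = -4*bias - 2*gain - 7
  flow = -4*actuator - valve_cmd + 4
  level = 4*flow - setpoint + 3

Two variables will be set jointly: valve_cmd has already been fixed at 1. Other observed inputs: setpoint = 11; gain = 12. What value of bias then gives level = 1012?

With valve_cmd held at 1:
Substituting into the actuator equation gives actuator = -4*bias - 31.
Substituting into the flow equation gives flow = 16*bias + 127.
Substituting into the level equation gives level = 64*bias + 500.
Solve 64*bias + 500 = 1012: bias = (1012 - 500) / 64 = 8.

bias = 8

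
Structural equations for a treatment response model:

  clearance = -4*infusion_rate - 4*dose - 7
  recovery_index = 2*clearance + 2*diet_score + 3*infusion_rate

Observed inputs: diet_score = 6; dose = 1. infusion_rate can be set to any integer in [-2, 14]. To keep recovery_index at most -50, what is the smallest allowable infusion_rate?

infusion_rate = 8

Substituting into the clearance equation gives clearance = -4*infusion_rate - 11.
Substituting into the recovery_index equation gives recovery_index = -5*infusion_rate - 10.
Require -5*infusion_rate - 10 ≤ -50, so infusion_rate ≥ 8.
The smallest integer in [-2, 14] satisfying this is 8.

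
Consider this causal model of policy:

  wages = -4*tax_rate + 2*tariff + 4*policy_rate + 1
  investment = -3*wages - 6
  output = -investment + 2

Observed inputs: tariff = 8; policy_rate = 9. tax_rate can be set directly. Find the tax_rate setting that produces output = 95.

Substituting into the wages equation gives wages = -4*tax_rate + 53.
This gives investment = 12*tax_rate - 165.
Substituting into the output equation gives output = -12*tax_rate + 167.
Solve -12*tax_rate + 167 = 95: tax_rate = (95 - 167) / -12 = 6.

tax_rate = 6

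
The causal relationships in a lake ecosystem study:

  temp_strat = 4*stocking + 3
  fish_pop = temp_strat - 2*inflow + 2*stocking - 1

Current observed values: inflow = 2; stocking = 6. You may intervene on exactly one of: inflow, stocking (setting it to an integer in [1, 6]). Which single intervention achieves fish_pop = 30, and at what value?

set inflow = 4

Intervening on inflow: with other inputs at their observed values, fish_pop = -2*inflow + 38. Solving for 30 gives inflow = 4, within [1, 6].
Intervening on stocking: fish_pop = 6*stocking - 2. Reaching 30 requires stocking = 16/3, not an integer.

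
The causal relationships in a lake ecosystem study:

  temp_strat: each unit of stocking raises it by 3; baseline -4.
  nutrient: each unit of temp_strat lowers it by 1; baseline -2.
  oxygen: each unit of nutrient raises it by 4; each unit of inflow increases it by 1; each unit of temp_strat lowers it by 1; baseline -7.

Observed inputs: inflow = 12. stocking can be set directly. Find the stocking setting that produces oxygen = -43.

Substituting into the nutrient equation gives nutrient = -3*stocking + 2.
Substituting into the oxygen equation gives oxygen = -15*stocking + 17.
Solve -15*stocking + 17 = -43: stocking = (-43 - 17) / -15 = 4.

stocking = 4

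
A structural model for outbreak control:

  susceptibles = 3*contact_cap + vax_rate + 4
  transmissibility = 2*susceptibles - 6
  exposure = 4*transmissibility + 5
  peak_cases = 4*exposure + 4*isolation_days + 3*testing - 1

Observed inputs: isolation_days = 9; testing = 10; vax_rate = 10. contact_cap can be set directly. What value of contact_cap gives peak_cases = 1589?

Substituting into the susceptibles equation gives susceptibles = 3*contact_cap + 14.
So transmissibility = 6*contact_cap + 22.
This gives exposure = 24*contact_cap + 93.
This gives peak_cases = 96*contact_cap + 437.
Solve 96*contact_cap + 437 = 1589: contact_cap = (1589 - 437) / 96 = 12.

contact_cap = 12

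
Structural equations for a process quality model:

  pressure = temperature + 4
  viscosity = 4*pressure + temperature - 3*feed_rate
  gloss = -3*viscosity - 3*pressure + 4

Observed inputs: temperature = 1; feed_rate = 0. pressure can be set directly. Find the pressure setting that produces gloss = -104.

Intervening on pressure fixes its value directly, overriding its dependence on temperature.
Substituting into the viscosity equation gives viscosity = 4*pressure + 1.
Substituting into the gloss equation gives gloss = -15*pressure + 1.
Solve -15*pressure + 1 = -104: pressure = (-104 - 1) / -15 = 7.

pressure = 7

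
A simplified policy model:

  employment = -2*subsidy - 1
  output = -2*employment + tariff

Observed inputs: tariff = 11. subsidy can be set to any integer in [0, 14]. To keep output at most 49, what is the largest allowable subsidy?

Substituting into the output equation gives output = 4*subsidy + 13.
Require 4*subsidy + 13 ≤ 49, so subsidy ≤ 9.
The largest integer in [0, 14] satisfying this is 9.

subsidy = 9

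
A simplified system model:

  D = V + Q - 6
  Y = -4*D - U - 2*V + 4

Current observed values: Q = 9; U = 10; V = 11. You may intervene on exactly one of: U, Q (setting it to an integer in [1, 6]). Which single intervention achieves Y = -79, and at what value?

set U = 5

Intervening on U: with other inputs at their observed values, Y = -U - 74. Solving for -79 gives U = 5, within [1, 6].
Intervening on Q: Y = -4*Q - 48. Reaching -79 requires Q = 31/4, not an integer.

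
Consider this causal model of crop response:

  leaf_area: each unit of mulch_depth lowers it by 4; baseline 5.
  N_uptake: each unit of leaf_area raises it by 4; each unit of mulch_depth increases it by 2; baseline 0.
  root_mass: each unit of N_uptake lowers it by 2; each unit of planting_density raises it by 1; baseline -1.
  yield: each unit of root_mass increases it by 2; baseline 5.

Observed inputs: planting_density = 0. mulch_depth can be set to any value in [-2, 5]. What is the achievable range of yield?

-189 to 203

Substituting into the N_uptake equation gives N_uptake = -14*mulch_depth + 20.
root_mass becomes 28*mulch_depth - 41.
Substituting into the yield equation gives yield = 56*mulch_depth - 77.
Linear in mulch_depth, so extremes are at the endpoints: mulch_depth = -2 gives yield = -189; mulch_depth = 5 gives yield = 203.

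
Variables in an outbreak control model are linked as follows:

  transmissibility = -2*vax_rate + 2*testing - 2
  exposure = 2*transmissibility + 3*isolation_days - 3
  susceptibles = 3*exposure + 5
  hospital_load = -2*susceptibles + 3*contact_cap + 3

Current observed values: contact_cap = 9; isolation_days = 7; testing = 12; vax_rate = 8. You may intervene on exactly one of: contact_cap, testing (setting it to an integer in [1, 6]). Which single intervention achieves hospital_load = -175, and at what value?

set contact_cap = 4

Intervening on contact_cap: with other inputs at their observed values, hospital_load = 3*contact_cap - 187. Solving for -175 gives contact_cap = 4, within [1, 6].
Intervening on testing: hospital_load = -24*testing + 128. Reaching -175 requires testing = 101/8, not an integer.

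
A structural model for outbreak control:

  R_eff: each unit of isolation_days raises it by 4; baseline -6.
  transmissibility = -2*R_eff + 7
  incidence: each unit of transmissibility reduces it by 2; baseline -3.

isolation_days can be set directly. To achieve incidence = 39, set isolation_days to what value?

Substituting into the transmissibility equation gives transmissibility = -8*isolation_days + 19.
Substituting into the incidence equation gives incidence = 16*isolation_days - 41.
Solve 16*isolation_days - 41 = 39: isolation_days = (39 + 41) / 16 = 5.

isolation_days = 5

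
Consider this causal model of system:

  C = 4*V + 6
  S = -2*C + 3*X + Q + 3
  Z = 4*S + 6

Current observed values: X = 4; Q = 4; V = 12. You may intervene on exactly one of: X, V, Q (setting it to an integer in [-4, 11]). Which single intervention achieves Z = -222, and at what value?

Intervening on X: Z = 12*X - 398. Reaching -222 requires X = 44/3, not an integer.
Intervening on V: with other inputs at their observed values, Z = -32*V + 34. Solving for -222 gives V = 8, within [-4, 11].
Intervening on Q: Z = 4*Q - 366. Reaching -222 requires Q = 36, outside [-4, 11].

set V = 8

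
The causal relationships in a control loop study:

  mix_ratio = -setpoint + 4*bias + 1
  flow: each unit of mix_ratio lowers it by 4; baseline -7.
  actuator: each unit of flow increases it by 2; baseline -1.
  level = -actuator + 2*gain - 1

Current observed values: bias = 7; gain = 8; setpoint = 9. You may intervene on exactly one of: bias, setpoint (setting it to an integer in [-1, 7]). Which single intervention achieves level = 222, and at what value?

set setpoint = 5

Intervening on bias: level = 32*bias - 34. Reaching 222 requires bias = 8, outside [-1, 7].
Intervening on setpoint: with other inputs at their observed values, level = -8*setpoint + 262. Solving for 222 gives setpoint = 5, within [-1, 7].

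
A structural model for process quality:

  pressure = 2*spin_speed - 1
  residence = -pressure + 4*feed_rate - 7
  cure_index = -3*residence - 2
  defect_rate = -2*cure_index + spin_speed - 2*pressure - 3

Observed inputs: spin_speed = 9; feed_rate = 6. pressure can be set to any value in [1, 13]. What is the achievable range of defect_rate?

8 to 104

Intervening on pressure fixes its value directly, overriding its dependence on spin_speed.
Substituting into the residence equation gives residence = -pressure + 17.
Substituting into the cure_index equation gives cure_index = 3*pressure - 53.
Substituting into the defect_rate equation gives defect_rate = -8*pressure + 112.
Linear in pressure, so extremes are at the endpoints: pressure = 1 gives defect_rate = 104; pressure = 13 gives defect_rate = 8.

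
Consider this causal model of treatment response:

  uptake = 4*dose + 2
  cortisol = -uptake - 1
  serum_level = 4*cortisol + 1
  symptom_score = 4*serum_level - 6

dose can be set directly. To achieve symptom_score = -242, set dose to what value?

Substituting into the cortisol equation gives cortisol = -4*dose - 3.
serum_level becomes -16*dose - 11.
symptom_score becomes -64*dose - 50.
Solve -64*dose - 50 = -242: dose = (-242 + 50) / -64 = 3.

dose = 3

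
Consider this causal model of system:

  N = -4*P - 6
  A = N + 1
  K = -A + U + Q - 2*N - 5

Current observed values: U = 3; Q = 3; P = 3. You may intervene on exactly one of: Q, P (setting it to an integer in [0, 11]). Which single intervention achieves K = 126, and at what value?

set P = 9

Intervening on Q: K = Q + 51. Reaching 126 requires Q = 75, outside [0, 11].
Intervening on P: with other inputs at their observed values, K = 12*P + 18. Solving for 126 gives P = 9, within [0, 11].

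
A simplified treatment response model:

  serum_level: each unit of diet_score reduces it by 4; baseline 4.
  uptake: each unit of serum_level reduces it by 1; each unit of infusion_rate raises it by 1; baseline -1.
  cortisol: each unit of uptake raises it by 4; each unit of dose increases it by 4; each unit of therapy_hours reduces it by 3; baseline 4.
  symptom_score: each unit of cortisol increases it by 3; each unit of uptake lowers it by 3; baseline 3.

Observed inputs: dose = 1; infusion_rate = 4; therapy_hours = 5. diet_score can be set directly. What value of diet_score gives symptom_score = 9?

Substituting into the uptake equation gives uptake = 4*diet_score - 1.
Substituting into the cortisol equation gives cortisol = 16*diet_score - 11.
This gives symptom_score = 36*diet_score - 27.
Solve 36*diet_score - 27 = 9: diet_score = (9 + 27) / 36 = 1.

diet_score = 1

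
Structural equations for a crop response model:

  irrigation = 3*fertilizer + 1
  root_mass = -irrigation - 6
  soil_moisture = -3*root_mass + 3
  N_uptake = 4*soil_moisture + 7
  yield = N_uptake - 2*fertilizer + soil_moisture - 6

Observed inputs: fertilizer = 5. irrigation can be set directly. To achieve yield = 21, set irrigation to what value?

irrigation = -5

Intervening on irrigation fixes its value directly, overriding its dependence on fertilizer.
Substituting into the soil_moisture equation gives soil_moisture = 3*irrigation + 21.
Substituting into the N_uptake equation gives N_uptake = 12*irrigation + 91.
Substituting into the yield equation gives yield = 15*irrigation + 96.
Solve 15*irrigation + 96 = 21: irrigation = (21 - 96) / 15 = -5.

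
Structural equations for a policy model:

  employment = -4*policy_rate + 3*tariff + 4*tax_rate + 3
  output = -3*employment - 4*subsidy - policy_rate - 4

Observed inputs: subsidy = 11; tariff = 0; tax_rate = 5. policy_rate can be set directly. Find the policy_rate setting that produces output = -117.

policy_rate = 0

Substituting into the employment equation gives employment = -4*policy_rate + 23.
Substituting into the output equation gives output = 11*policy_rate - 117.
Solve 11*policy_rate - 117 = -117: policy_rate = (-117 + 117) / 11 = 0.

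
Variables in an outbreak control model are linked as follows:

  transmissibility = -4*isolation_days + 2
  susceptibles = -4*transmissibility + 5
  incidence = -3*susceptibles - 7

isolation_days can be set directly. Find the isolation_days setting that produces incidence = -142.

isolation_days = 3

Substituting into the susceptibles equation gives susceptibles = 16*isolation_days - 3.
Substituting into the incidence equation gives incidence = -48*isolation_days + 2.
Solve -48*isolation_days + 2 = -142: isolation_days = (-142 - 2) / -48 = 3.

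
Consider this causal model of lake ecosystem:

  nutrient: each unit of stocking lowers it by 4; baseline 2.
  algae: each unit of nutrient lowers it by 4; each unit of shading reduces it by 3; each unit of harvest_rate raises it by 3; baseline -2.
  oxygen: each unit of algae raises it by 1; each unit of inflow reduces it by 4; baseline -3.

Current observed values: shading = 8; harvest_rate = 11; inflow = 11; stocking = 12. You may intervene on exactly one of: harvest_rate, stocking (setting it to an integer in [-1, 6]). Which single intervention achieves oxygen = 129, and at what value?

set harvest_rate = 6

Intervening on harvest_rate: with other inputs at their observed values, oxygen = 3*harvest_rate + 111. Solving for 129 gives harvest_rate = 6, within [-1, 6].
Intervening on stocking: oxygen = 16*stocking - 48. Reaching 129 requires stocking = 177/16, not an integer.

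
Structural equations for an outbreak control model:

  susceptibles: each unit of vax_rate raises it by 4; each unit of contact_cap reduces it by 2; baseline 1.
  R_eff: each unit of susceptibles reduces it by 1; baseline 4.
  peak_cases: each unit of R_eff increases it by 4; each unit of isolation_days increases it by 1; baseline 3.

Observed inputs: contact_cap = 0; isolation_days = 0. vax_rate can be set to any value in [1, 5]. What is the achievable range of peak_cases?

-65 to -1

Substituting into the susceptibles equation gives susceptibles = 4*vax_rate + 1.
This gives R_eff = -4*vax_rate + 3.
Substituting into the peak_cases equation gives peak_cases = -16*vax_rate + 15.
Linear in vax_rate, so extremes are at the endpoints: vax_rate = 1 gives peak_cases = -1; vax_rate = 5 gives peak_cases = -65.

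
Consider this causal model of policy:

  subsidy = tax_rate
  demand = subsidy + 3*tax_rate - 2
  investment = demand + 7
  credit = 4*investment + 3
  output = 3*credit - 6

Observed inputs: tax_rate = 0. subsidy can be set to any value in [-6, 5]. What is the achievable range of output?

-9 to 123

Intervening on subsidy fixes its value directly, overriding its dependence on tax_rate.
Substituting into the demand equation gives demand = subsidy - 2.
Substituting into the investment equation gives investment = subsidy + 5.
This gives credit = 4*subsidy + 23.
Substituting into the output equation gives output = 12*subsidy + 63.
Linear in subsidy, so extremes are at the endpoints: subsidy = -6 gives output = -9; subsidy = 5 gives output = 123.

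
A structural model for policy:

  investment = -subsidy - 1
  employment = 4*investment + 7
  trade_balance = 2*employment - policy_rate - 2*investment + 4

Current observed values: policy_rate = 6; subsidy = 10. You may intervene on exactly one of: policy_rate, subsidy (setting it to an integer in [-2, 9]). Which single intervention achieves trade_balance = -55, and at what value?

set policy_rate = 7

Intervening on policy_rate: with other inputs at their observed values, trade_balance = -policy_rate - 48. Solving for -55 gives policy_rate = 7, within [-2, 9].
Intervening on subsidy: trade_balance = -6*subsidy + 6. Reaching -55 requires subsidy = 61/6, not an integer.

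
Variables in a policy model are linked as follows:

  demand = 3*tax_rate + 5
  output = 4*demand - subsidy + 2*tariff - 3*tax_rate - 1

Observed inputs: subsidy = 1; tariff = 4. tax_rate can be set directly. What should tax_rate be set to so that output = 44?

Substituting into the output equation gives output = 9*tax_rate + 26.
Solve 9*tax_rate + 26 = 44: tax_rate = (44 - 26) / 9 = 2.

tax_rate = 2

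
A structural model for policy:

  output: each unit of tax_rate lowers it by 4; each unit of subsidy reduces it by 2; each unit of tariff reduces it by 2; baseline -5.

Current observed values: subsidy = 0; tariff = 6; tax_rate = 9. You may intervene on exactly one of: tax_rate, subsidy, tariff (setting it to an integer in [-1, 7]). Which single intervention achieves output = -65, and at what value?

Intervening on tax_rate: output = -4*tax_rate - 17. Reaching -65 requires tax_rate = 12, outside [-1, 7].
Intervening on subsidy: with other inputs at their observed values, output = -2*subsidy - 53. Solving for -65 gives subsidy = 6, within [-1, 7].
Intervening on tariff: output = -2*tariff - 41. Reaching -65 requires tariff = 12, outside [-1, 7].

set subsidy = 6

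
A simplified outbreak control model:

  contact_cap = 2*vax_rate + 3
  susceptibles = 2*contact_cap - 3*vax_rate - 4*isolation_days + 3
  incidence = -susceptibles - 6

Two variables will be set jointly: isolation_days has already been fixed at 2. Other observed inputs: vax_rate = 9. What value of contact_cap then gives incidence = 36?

contact_cap = -5

With isolation_days held at 2:
Intervening on contact_cap fixes its value directly, overriding its dependence on vax_rate.
Substituting into the susceptibles equation gives susceptibles = 2*contact_cap - 32.
So incidence = -2*contact_cap + 26.
Solve -2*contact_cap + 26 = 36: contact_cap = (36 - 26) / -2 = -5.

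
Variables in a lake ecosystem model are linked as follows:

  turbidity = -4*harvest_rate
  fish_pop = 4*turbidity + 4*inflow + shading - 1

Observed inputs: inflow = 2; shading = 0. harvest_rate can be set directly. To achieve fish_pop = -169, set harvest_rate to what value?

harvest_rate = 11

Substituting into the fish_pop equation gives fish_pop = -16*harvest_rate + 7.
Solve -16*harvest_rate + 7 = -169: harvest_rate = (-169 - 7) / -16 = 11.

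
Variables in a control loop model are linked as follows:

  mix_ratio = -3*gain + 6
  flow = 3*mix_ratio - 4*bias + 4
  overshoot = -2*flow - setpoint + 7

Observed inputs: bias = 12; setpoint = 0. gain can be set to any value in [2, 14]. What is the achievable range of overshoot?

95 to 311

Substituting into the flow equation gives flow = -9*gain - 26.
This gives overshoot = 18*gain + 59.
Linear in gain, so extremes are at the endpoints: gain = 2 gives overshoot = 95; gain = 14 gives overshoot = 311.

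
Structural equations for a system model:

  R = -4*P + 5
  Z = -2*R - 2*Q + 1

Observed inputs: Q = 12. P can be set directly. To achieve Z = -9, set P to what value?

P = 3

Substituting into the Z equation gives Z = 8*P - 33.
Solve 8*P - 33 = -9: P = (-9 + 33) / 8 = 3.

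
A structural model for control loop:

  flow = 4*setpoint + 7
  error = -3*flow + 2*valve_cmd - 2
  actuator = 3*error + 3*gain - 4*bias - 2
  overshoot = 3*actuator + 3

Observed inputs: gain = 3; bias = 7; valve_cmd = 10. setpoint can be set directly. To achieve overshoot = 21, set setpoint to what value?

setpoint = -1

Substituting into the error equation gives error = -12*setpoint - 3.
Substituting into the actuator equation gives actuator = -36*setpoint - 30.
Substituting into the overshoot equation gives overshoot = -108*setpoint - 87.
Solve -108*setpoint - 87 = 21: setpoint = (21 + 87) / -108 = -1.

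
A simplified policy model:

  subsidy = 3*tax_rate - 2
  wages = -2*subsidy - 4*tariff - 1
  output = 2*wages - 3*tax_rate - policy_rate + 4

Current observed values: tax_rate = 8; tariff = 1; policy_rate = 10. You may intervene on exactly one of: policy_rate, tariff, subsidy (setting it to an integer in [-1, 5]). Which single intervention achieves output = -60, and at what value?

Intervening on policy_rate: output = -policy_rate - 118. Reaching -60 requires policy_rate = -58, outside [-1, 5].
Intervening on tariff: output = -8*tariff - 120. Reaching -60 requires tariff = -15/2, not an integer.
Intervening on subsidy: with other inputs at their observed values, output = -4*subsidy - 40. Solving for -60 gives subsidy = 5, within [-1, 5].

set subsidy = 5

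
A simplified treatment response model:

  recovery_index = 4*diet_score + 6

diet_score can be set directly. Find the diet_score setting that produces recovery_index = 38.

Solve 4*diet_score + 6 = 38: diet_score = (38 - 6) / 4 = 8.

diet_score = 8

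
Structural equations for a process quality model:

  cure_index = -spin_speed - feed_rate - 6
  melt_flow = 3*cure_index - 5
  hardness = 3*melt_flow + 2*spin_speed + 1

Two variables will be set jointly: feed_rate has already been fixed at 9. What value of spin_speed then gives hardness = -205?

With feed_rate held at 9:
Substituting into the cure_index equation gives cure_index = -spin_speed - 15.
This gives melt_flow = -3*spin_speed - 50.
This gives hardness = -7*spin_speed - 149.
Solve -7*spin_speed - 149 = -205: spin_speed = (-205 + 149) / -7 = 8.

spin_speed = 8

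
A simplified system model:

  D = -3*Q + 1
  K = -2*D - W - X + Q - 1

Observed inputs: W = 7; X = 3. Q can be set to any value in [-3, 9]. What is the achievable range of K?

Substituting into the K equation gives K = 7*Q - 13.
Linear in Q, so extremes are at the endpoints: Q = -3 gives K = -34; Q = 9 gives K = 50.

-34 to 50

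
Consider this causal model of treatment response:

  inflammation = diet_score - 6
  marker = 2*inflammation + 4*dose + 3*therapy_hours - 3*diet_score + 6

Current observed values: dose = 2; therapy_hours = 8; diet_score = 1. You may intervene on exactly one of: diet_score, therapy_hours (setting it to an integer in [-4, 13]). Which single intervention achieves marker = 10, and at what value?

set therapy_hours = 3

Intervening on diet_score: marker = -diet_score + 26. Reaching 10 requires diet_score = 16, outside [-4, 13].
Intervening on therapy_hours: with other inputs at their observed values, marker = 3*therapy_hours + 1. Solving for 10 gives therapy_hours = 3, within [-4, 13].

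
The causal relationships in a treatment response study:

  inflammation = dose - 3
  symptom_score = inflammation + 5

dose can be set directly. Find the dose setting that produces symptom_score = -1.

dose = -3

Substituting into the symptom_score equation gives symptom_score = dose + 2.
Solve dose + 2 = -1: dose = (-1 - 2) / 1 = -3.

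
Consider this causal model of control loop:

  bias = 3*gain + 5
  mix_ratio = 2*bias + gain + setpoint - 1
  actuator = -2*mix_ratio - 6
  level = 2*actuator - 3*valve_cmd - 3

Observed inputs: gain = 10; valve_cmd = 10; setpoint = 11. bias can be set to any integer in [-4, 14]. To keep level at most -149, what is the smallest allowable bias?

Intervening on bias fixes its value directly, overriding its dependence on gain.
Substituting into the mix_ratio equation gives mix_ratio = 2*bias + 20.
actuator becomes -4*bias - 46.
Substituting into the level equation gives level = -8*bias - 125.
Require -8*bias - 125 ≤ -149, so bias ≥ 3.
The smallest integer in [-4, 14] satisfying this is 3.

bias = 3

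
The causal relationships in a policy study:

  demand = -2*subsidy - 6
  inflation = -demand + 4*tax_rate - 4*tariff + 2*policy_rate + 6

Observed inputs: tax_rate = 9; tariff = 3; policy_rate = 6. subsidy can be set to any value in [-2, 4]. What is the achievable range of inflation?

Substituting into the inflation equation gives inflation = 2*subsidy + 48.
Linear in subsidy, so extremes are at the endpoints: subsidy = -2 gives inflation = 44; subsidy = 4 gives inflation = 56.

44 to 56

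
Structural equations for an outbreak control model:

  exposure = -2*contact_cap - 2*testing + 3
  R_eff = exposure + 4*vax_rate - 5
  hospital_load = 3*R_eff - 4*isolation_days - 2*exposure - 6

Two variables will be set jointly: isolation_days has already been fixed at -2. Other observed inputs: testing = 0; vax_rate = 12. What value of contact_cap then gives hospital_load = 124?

With isolation_days held at -2:
Substituting into the exposure equation gives exposure = -2*contact_cap + 3.
So R_eff = -2*contact_cap + 46.
Substituting into the hospital_load equation gives hospital_load = -2*contact_cap + 134.
Solve -2*contact_cap + 134 = 124: contact_cap = (124 - 134) / -2 = 5.

contact_cap = 5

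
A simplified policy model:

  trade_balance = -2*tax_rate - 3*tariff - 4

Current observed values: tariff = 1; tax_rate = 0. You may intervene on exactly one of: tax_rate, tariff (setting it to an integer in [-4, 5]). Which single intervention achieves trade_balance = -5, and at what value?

set tax_rate = -1

Intervening on tax_rate: with other inputs at their observed values, trade_balance = -2*tax_rate - 7. Solving for -5 gives tax_rate = -1, within [-4, 5].
Intervening on tariff: trade_balance = -3*tariff - 4. Reaching -5 requires tariff = 1/3, not an integer.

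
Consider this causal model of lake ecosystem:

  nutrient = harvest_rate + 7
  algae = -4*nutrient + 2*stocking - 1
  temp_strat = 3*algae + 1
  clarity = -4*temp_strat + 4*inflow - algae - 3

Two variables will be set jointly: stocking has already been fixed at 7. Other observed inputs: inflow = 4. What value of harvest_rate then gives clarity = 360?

harvest_rate = 3

With stocking held at 7:
Substituting into the algae equation gives algae = -4*harvest_rate - 15.
Substituting into the temp_strat equation gives temp_strat = -12*harvest_rate - 44.
clarity becomes 52*harvest_rate + 204.
Solve 52*harvest_rate + 204 = 360: harvest_rate = (360 - 204) / 52 = 3.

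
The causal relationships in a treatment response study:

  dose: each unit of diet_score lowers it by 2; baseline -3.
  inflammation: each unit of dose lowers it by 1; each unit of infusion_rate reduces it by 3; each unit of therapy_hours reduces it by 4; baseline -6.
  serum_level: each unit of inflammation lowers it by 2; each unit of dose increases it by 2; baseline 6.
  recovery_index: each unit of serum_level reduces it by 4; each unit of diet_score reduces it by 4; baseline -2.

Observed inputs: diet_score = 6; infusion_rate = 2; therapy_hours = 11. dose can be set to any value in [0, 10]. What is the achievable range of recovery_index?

-658 to -498

Intervening on dose fixes its value directly, overriding its dependence on diet_score.
Substituting into the inflammation equation gives inflammation = -dose - 56.
Substituting into the serum_level equation gives serum_level = 4*dose + 118.
Substituting into the recovery_index equation gives recovery_index = -16*dose - 498.
Linear in dose, so extremes are at the endpoints: dose = 0 gives recovery_index = -498; dose = 10 gives recovery_index = -658.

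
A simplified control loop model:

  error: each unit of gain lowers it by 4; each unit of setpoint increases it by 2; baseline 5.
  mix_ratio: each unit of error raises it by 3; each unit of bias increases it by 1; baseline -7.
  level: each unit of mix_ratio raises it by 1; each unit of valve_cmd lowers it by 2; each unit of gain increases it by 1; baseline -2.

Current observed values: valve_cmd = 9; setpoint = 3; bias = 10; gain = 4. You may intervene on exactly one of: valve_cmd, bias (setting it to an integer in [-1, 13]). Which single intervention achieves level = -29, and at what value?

set bias = 9

Intervening on valve_cmd: level = -2*valve_cmd - 10. Reaching -29 requires valve_cmd = 19/2, not an integer.
Intervening on bias: with other inputs at their observed values, level = bias - 38. Solving for -29 gives bias = 9, within [-1, 13].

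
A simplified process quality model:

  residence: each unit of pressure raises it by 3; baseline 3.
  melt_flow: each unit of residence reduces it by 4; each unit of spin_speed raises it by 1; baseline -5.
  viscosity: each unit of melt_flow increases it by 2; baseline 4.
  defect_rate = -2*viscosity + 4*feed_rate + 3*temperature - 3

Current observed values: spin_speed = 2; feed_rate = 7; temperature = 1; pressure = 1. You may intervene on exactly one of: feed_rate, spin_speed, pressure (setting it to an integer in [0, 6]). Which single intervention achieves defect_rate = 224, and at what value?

set pressure = 3

Intervening on feed_rate: defect_rate = 4*feed_rate + 100. Reaching 224 requires feed_rate = 31, outside [0, 6].
Intervening on spin_speed: defect_rate = -4*spin_speed + 136. Reaching 224 requires spin_speed = -22, outside [0, 6].
Intervening on pressure: with other inputs at their observed values, defect_rate = 48*pressure + 80. Solving for 224 gives pressure = 3, within [0, 6].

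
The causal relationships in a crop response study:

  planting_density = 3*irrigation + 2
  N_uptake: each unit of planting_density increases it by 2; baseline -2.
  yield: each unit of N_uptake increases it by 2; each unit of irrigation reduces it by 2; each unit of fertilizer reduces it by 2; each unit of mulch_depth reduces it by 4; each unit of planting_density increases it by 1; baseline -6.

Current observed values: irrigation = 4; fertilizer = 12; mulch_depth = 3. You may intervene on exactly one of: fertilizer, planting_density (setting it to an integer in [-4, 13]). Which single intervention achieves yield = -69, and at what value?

set planting_density = -3

Intervening on fertilizer: yield = -2*fertilizer + 40. Reaching -69 requires fertilizer = 109/2, not an integer.
Intervening on planting_density: with other inputs at their observed values, yield = 5*planting_density - 54. Solving for -69 gives planting_density = -3, within [-4, 13].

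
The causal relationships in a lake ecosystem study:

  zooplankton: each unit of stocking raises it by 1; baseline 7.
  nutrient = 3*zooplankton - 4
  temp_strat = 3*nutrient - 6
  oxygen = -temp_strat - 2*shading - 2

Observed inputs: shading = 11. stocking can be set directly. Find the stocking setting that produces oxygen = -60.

Substituting into the nutrient equation gives nutrient = 3*stocking + 17.
Substituting into the temp_strat equation gives temp_strat = 9*stocking + 45.
oxygen becomes -9*stocking - 69.
Solve -9*stocking - 69 = -60: stocking = (-60 + 69) / -9 = -1.

stocking = -1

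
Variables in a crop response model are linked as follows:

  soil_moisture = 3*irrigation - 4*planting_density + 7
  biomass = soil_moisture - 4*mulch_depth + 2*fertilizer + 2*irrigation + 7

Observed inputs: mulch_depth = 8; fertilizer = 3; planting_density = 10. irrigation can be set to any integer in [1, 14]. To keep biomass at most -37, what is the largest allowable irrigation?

Substituting into the soil_moisture equation gives soil_moisture = 3*irrigation - 33.
So biomass = 5*irrigation - 52.
Require 5*irrigation - 52 ≤ -37, so irrigation ≤ 3.
The largest integer in [1, 14] satisfying this is 3.

irrigation = 3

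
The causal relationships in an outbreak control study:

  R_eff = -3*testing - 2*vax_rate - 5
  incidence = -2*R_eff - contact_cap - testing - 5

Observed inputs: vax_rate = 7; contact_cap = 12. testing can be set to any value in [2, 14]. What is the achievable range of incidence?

31 to 91

Substituting into the R_eff equation gives R_eff = -3*testing - 19.
Substituting into the incidence equation gives incidence = 5*testing + 21.
Linear in testing, so extremes are at the endpoints: testing = 2 gives incidence = 31; testing = 14 gives incidence = 91.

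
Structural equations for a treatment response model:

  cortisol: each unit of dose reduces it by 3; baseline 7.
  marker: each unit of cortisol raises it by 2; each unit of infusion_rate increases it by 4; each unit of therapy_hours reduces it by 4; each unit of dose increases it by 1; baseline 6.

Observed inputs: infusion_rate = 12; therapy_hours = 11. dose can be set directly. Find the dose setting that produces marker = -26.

dose = 10

Substituting into the marker equation gives marker = -5*dose + 24.
Solve -5*dose + 24 = -26: dose = (-26 - 24) / -5 = 10.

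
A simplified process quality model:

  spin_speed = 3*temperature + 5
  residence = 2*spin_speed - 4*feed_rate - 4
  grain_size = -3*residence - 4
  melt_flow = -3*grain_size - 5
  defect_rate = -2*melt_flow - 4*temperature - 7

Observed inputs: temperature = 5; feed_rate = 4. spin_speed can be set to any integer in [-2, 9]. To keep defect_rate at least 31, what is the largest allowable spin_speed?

Intervening on spin_speed fixes its value directly, overriding its dependence on temperature.
Substituting into the residence equation gives residence = 2*spin_speed - 20.
This gives grain_size = -6*spin_speed + 56.
This gives melt_flow = 18*spin_speed - 173.
Substituting into the defect_rate equation gives defect_rate = -36*spin_speed + 319.
Require -36*spin_speed + 319 ≥ 31, so spin_speed ≤ 8.
The largest integer in [-2, 9] satisfying this is 8.

spin_speed = 8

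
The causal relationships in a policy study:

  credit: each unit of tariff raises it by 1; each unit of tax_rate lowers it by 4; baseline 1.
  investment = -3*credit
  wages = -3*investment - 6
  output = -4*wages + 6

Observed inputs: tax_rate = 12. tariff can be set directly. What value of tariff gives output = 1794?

Substituting into the credit equation gives credit = tariff - 47.
Substituting into the investment equation gives investment = -3*tariff + 141.
Substituting into the wages equation gives wages = 9*tariff - 429.
This gives output = -36*tariff + 1722.
Solve -36*tariff + 1722 = 1794: tariff = (1794 - 1722) / -36 = -2.

tariff = -2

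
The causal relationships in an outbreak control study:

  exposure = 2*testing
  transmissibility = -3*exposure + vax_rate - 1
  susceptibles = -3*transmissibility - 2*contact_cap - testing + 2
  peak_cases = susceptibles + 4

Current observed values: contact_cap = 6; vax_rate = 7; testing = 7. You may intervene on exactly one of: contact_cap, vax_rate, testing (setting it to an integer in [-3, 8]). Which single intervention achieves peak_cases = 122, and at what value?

set vax_rate = -2

Intervening on contact_cap: peak_cases = -2*contact_cap + 107. Reaching 122 requires contact_cap = -15/2, not an integer.
Intervening on vax_rate: with other inputs at their observed values, peak_cases = -3*vax_rate + 116. Solving for 122 gives vax_rate = -2, within [-3, 8].
Intervening on testing: peak_cases = 17*testing - 24. Reaching 122 requires testing = 146/17, not an integer.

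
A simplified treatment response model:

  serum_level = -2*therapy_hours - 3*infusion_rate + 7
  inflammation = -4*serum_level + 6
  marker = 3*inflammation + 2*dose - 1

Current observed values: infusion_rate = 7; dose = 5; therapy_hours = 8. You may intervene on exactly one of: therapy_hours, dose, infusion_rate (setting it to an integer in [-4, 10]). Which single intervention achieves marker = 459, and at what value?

set infusion_rate = 9

Intervening on therapy_hours: marker = 24*therapy_hours + 195. Reaching 459 requires therapy_hours = 11, outside [-4, 10].
Intervening on dose: marker = 2*dose + 377. Reaching 459 requires dose = 41, outside [-4, 10].
Intervening on infusion_rate: with other inputs at their observed values, marker = 36*infusion_rate + 135. Solving for 459 gives infusion_rate = 9, within [-4, 10].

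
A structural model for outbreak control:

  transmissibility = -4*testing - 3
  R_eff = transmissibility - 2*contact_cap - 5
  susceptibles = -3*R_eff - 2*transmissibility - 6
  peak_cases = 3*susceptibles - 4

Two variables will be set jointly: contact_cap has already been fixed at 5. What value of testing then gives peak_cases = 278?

testing = 2

With contact_cap held at 5:
Substituting into the R_eff equation gives R_eff = -4*testing - 18.
Substituting into the susceptibles equation gives susceptibles = 20*testing + 54.
Substituting into the peak_cases equation gives peak_cases = 60*testing + 158.
Solve 60*testing + 158 = 278: testing = (278 - 158) / 60 = 2.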